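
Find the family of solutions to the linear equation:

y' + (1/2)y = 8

Using integrating factor method:

General solution: y = 16 + Ce^(-x/2)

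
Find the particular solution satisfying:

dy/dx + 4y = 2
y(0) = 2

General solution: y = 1/2 + Ce^(-4x)
Applying y(0) = 2: C = 2 - 1/2 = 3/2
Particular solution: y = 1/2 + (3/2)e^(-4x)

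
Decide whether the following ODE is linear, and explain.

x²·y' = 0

Linear (y and its derivatives appear to the first power only, no products of y terms)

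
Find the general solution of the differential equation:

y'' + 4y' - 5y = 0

Characteristic equation: r² + 4r - 5 = 0
Roots: r = 1, -5 (distinct real)
General solution: y = C₁e^x + C₂e^(-5x)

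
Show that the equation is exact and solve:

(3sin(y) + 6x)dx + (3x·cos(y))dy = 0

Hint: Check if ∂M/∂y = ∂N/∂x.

Verify exactness: ∂M/∂y = ∂N/∂x ✓
Find F(x,y) such that ∂F/∂x = M, ∂F/∂y = N
Solution: 3x·sin(y) + 3x² = C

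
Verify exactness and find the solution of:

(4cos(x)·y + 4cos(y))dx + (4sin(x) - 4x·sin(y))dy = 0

Verify exactness: ∂M/∂y = ∂N/∂x ✓
Find F(x,y) such that ∂F/∂x = M, ∂F/∂y = N
Solution: 4sin(x)·y + 4x·cos(y) = C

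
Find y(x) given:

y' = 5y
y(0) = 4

General solution: y = Ce^(5x)
Applying IC y(0) = 4:
Particular solution: y = 4e^(5x)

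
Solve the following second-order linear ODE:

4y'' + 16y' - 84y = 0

Characteristic equation: 4r² + 16r - 84 = 0
Divide by 4: r² + 4r - 21 = 0
Roots: r = 3, -7 (distinct real)
General solution: y = C₁e^(3x) + C₂e^(-7x)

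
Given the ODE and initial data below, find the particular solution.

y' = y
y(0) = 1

General solution: y = Ce^x
Applying IC y(0) = 1:
Particular solution: y = e^x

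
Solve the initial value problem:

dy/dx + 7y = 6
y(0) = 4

General solution: y = 6/7 + Ce^(-7x)
Applying y(0) = 4: C = 4 - 6/7 = 22/7
Particular solution: y = 6/7 + (22/7)e^(-7x)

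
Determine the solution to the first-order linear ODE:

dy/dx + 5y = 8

Using integrating factor method:

General solution: y = 8/5 + Ce^(-5x)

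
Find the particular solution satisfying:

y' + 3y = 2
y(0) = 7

General solution: y = 2/3 + Ce^(-3x)
Applying y(0) = 7: C = 7 - 2/3 = 19/3
Particular solution: y = 2/3 + (19/3)e^(-3x)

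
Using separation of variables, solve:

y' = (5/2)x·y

Separating variables and integrating:
ln|y| = 5x^2/4 + C

General solution: y = Ce^(5x^2/4)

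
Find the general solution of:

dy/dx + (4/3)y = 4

Using integrating factor method:

General solution: y = 3 + Ce^(-4x/3)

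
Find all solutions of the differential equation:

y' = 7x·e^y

Separating variables and integrating:
-e^(-y) = 7x²/2 + C

General solution: y = -ln(C - 7x²/2)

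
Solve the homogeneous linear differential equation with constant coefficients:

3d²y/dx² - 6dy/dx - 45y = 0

Characteristic equation: 3r² - 6r - 45 = 0
Divide by 3: r² - 2r - 15 = 0
Roots: r = 5, -3 (distinct real)
General solution: y = C₁e^(5x) + C₂e^(-3x)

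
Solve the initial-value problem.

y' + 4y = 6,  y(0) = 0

General solution: y = 3/2 + Ce^(-4x)
Applying y(0) = 0: C = 0 - 3/2 = -3/2
Particular solution: y = 3/2 - (3/2)e^(-4x)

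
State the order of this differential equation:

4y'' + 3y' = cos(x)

The order is 2 (highest derivative is of order 2).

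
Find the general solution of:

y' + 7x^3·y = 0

Using integrating factor method:

General solution: y = Ce^(-7x^4/4)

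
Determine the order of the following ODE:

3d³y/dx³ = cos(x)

The order is 3 (highest derivative is of order 3).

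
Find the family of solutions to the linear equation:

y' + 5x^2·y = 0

Using integrating factor method:

General solution: y = Ce^(-5x^3/3)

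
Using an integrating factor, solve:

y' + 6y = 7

Using integrating factor method:

General solution: y = 7/6 + Ce^(-6x)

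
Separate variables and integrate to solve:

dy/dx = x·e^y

Separating variables and integrating:
-e^(-y) = x²/2 + C

General solution: y = -ln(C - x²/2)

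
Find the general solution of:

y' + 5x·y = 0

Using integrating factor method:

General solution: y = Ce^(-5x^2/2)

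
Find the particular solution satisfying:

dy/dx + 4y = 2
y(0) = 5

General solution: y = 1/2 + Ce^(-4x)
Applying y(0) = 5: C = 5 - 1/2 = 9/2
Particular solution: y = 1/2 + (9/2)e^(-4x)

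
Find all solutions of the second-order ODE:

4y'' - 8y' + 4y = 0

Characteristic equation: 4r² - 8r + 4 = 0
Divide by 4: r² - 2r + 1 = 0
Factored: (r - 1)² = 0
Repeated root: r = 1
General solution: y = (C₁ + C₂x)e^x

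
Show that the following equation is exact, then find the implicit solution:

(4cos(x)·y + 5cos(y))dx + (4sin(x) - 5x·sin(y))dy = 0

Verify exactness: ∂M/∂y = ∂N/∂x ✓
Find F(x,y) such that ∂F/∂x = M, ∂F/∂y = N
Solution: 4sin(x)·y + 5x·cos(y) = C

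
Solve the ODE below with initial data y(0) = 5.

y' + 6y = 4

General solution: y = 2/3 + Ce^(-6x)
Applying y(0) = 5: C = 5 - 2/3 = 13/3
Particular solution: y = 2/3 + (13/3)e^(-6x)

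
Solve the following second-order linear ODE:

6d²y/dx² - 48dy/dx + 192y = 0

Characteristic equation: 6r² - 48r + 192 = 0
Divide by 6: r² - 8r + 32 = 0
Roots: r = 4 ± 4i (complex conjugates)
General solution: y = e^(4x)(C₁cos(4x) + C₂sin(4x))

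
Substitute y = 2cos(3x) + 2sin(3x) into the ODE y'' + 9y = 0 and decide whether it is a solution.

Verification:
y'' = -18cos(3x) - 18sin(3x)
y'' + 9y = 0 ✓

Yes, it is a solution.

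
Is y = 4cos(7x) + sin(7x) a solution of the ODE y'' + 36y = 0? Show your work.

Verification:
y'' = -196cos(7x) - 49sin(7x)
y'' + 36y ≠ 0 (frequency mismatch: got 49 instead of 36)

No, it is not a solution.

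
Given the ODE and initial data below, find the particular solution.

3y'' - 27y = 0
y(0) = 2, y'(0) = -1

General solution: y = C₁e^(3x) + C₂e^(-3x)
Applying ICs: C₁ = 5/6, C₂ = 7/6
Particular solution: y = (5/6)e^(3x) + (7/6)e^(-3x)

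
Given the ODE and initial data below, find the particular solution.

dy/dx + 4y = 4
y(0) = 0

General solution: y = 1 + Ce^(-4x)
Applying y(0) = 0: C = 0 - 1 = -1
Particular solution: y = 1 - e^(-4x)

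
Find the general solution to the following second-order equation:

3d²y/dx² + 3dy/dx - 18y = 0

Characteristic equation: 3r² + 3r - 18 = 0
Divide by 3: r² + r - 6 = 0
Roots: r = 2, -3 (distinct real)
General solution: y = C₁e^(2x) + C₂e^(-3x)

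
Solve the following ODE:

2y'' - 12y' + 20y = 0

Characteristic equation: 2r² - 12r + 20 = 0
Divide by 2: r² - 6r + 10 = 0
Roots: r = 3 ± i (complex conjugates)
General solution: y = e^(3x)(C₁cos(x) + C₂sin(x))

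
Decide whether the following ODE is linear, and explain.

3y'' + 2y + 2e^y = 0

Nonlinear (e^y is nonlinear in y)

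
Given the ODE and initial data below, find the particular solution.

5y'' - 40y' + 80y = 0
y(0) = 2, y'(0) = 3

General solution: y = (C₁ + C₂x)e^(4x)
Repeated root r = 4
Applying ICs: C₁ = 2, C₂ = -5
Particular solution: y = (2 - 5x)e^(4x)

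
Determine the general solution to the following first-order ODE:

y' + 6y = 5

Using integrating factor method:

General solution: y = 5/6 + Ce^(-6x)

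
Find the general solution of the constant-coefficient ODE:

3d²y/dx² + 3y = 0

Characteristic equation: 3r² + 3 = 0
Divide by 3: r² + 1 = 0
Roots: r = ±i (complex conjugates)
General solution: y = C₁cos(x) + C₂sin(x)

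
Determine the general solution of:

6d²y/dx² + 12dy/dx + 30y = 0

Characteristic equation: 6r² + 12r + 30 = 0
Divide by 6: r² + 2r + 5 = 0
Roots: r = -1 ± 2i (complex conjugates)
General solution: y = e^(-x)(C₁cos(2x) + C₂sin(2x))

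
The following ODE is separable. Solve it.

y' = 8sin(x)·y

Separating variables and integrating:
ln|y| = -8cos(x) + C

General solution: y = Ce^(-8cos(x))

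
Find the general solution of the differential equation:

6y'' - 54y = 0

Characteristic equation: 6r² - 54 = 0
Divide by 6: r² - 9 = 0
Roots: r = 3, -3 (distinct real)
General solution: y = C₁e^(3x) + C₂e^(-3x)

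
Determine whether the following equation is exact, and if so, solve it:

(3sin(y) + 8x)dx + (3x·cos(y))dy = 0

Verify exactness: ∂M/∂y = ∂N/∂x ✓
Find F(x,y) such that ∂F/∂x = M, ∂F/∂y = N
Solution: 3x·sin(y) + 4x² = C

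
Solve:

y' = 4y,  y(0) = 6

General solution: y = Ce^(4x)
Applying IC y(0) = 6:
Particular solution: y = 6e^(4x)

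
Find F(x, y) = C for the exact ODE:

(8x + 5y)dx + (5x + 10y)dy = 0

Verify exactness: ∂M/∂y = ∂N/∂x ✓
Find F(x,y) such that ∂F/∂x = M, ∂F/∂y = N
Solution: 4x² + 5xy + 5y² = C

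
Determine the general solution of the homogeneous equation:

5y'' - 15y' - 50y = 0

Characteristic equation: 5r² - 15r - 50 = 0
Divide by 5: r² - 3r - 10 = 0
Roots: r = 5, -2 (distinct real)
General solution: y = C₁e^(5x) + C₂e^(-2x)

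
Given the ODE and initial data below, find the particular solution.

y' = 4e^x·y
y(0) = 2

General solution: y = Ce^(4e^x)
Applying IC y(0) = 2:
Particular solution: y = 2e^(4(e^x - 1))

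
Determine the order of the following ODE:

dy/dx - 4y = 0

The order is 1 (highest derivative is of order 1).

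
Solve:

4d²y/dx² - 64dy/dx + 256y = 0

Characteristic equation: 4r² - 64r + 256 = 0
Divide by 4: r² - 16r + 64 = 0
Factored: (r - 8)² = 0
Repeated root: r = 8
General solution: y = (C₁ + C₂x)e^(8x)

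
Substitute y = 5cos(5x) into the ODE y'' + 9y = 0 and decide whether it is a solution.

Verification:
y'' = -125cos(5x)
y'' + 9y ≠ 0 (frequency mismatch: got 25 instead of 9)

No, it is not a solution.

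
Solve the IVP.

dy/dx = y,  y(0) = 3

General solution: y = Ce^x
Applying IC y(0) = 3:
Particular solution: y = 3e^x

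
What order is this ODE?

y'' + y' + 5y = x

The order is 2 (highest derivative is of order 2).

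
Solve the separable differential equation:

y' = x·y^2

Separating variables and integrating:
-1/y = x^2/2 + C

General solution: y^-1 = (-1/2)x^2 + C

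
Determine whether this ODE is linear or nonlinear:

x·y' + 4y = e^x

Linear (y and its derivatives appear to the first power only, no products of y terms)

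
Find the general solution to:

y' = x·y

Separating variables and integrating:
ln|y| = x^2/2 + C

General solution: y = Ce^(x^2/2)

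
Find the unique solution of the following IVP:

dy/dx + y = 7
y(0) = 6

General solution: y = 7 + Ce^(-x)
Applying y(0) = 6: C = 6 - 7 = -1
Particular solution: y = 7 - e^(-x)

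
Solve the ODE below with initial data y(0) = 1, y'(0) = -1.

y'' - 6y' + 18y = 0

General solution: y = e^(3x)(C₁cos(3x) + C₂sin(3x))
Complex roots r = 3 ± 3i
Applying ICs: C₁ = 1, C₂ = -4/3
Particular solution: y = e^(3x)(cos(3x) - (4/3)sin(3x))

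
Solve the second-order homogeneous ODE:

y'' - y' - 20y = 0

Characteristic equation: r² - r - 20 = 0
Roots: r = 5, -4 (distinct real)
General solution: y = C₁e^(5x) + C₂e^(-4x)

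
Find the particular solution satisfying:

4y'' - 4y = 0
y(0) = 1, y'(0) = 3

General solution: y = C₁e^x + C₂e^(-x)
Applying ICs: C₁ = 2, C₂ = -1
Particular solution: y = 2e^x - e^(-x)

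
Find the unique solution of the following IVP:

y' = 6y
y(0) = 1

General solution: y = Ce^(6x)
Applying IC y(0) = 1:
Particular solution: y = e^(6x)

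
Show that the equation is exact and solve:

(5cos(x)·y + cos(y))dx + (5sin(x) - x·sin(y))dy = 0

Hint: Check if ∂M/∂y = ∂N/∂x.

Verify exactness: ∂M/∂y = ∂N/∂x ✓
Find F(x,y) such that ∂F/∂x = M, ∂F/∂y = N
Solution: 5sin(x)·y + x·cos(y) = C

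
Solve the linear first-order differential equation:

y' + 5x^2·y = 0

Using integrating factor method:

General solution: y = Ce^(-5x^3/3)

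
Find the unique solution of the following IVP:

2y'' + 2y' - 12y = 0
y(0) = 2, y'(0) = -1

General solution: y = C₁e^(2x) + C₂e^(-3x)
Applying ICs: C₁ = 1, C₂ = 1
Particular solution: y = e^(2x) + e^(-3x)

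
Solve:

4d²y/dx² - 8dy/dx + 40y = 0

Characteristic equation: 4r² - 8r + 40 = 0
Divide by 4: r² - 2r + 10 = 0
Roots: r = 1 ± 3i (complex conjugates)
General solution: y = e^x(C₁cos(3x) + C₂sin(3x))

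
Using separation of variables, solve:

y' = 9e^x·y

Separating variables and integrating:
ln|y| = 9e^x + C

General solution: y = Ce^(9e^x)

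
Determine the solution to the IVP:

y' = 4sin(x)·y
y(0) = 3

General solution: y = Ce^(-4cos(x))
Applying IC y(0) = 3:
Particular solution: y = 3e^(4(1-cos(x)))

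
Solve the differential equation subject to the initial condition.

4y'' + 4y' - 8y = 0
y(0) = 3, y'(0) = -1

General solution: y = C₁e^x + C₂e^(-2x)
Applying ICs: C₁ = 5/3, C₂ = 4/3
Particular solution: y = (5/3)e^x + (4/3)e^(-2x)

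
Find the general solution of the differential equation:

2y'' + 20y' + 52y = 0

Characteristic equation: 2r² + 20r + 52 = 0
Divide by 2: r² + 10r + 26 = 0
Roots: r = -5 ± i (complex conjugates)
General solution: y = e^(-5x)(C₁cos(x) + C₂sin(x))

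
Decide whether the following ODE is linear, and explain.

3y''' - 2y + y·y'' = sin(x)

Nonlinear (y·y'' term)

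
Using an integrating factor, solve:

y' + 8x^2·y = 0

Using integrating factor method:

General solution: y = Ce^(-8x^3/3)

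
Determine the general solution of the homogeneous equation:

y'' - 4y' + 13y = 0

Characteristic equation: r² - 4r + 13 = 0
Roots: r = 2 ± 3i (complex conjugates)
General solution: y = e^(2x)(C₁cos(3x) + C₂sin(3x))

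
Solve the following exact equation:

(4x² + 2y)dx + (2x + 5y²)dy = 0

Verify exactness: ∂M/∂y = ∂N/∂x ✓
Find F(x,y) such that ∂F/∂x = M, ∂F/∂y = N
Solution: 4x³/3 + 2xy + 5y³/3 = C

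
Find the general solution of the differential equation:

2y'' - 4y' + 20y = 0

Characteristic equation: 2r² - 4r + 20 = 0
Divide by 2: r² - 2r + 10 = 0
Roots: r = 1 ± 3i (complex conjugates)
General solution: y = e^x(C₁cos(3x) + C₂sin(3x))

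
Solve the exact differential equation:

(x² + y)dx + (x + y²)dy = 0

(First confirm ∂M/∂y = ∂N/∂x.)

Verify exactness: ∂M/∂y = ∂N/∂x ✓
Find F(x,y) such that ∂F/∂x = M, ∂F/∂y = N
Solution: x³/3 + xy + y³/3 = C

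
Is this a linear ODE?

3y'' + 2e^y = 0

No. Nonlinear (e^y is nonlinear in y)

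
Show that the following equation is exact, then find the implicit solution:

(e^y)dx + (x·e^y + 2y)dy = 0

Verify exactness: ∂M/∂y = ∂N/∂x ✓
Find F(x,y) such that ∂F/∂x = M, ∂F/∂y = N
Solution: x·e^y + y² = C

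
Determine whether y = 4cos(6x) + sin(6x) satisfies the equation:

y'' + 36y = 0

Verification:
y'' = -144cos(6x) - 36sin(6x)
y'' + 36y = 0 ✓

Yes, it is a solution.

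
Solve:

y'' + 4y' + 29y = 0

Characteristic equation: r² + 4r + 29 = 0
Roots: r = -2 ± 5i (complex conjugates)
General solution: y = e^(-2x)(C₁cos(5x) + C₂sin(5x))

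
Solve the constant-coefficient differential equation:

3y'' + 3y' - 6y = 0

Characteristic equation: 3r² + 3r - 6 = 0
Divide by 3: r² + r - 2 = 0
Roots: r = 1, -2 (distinct real)
General solution: y = C₁e^x + C₂e^(-2x)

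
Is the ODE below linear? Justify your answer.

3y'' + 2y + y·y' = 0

No. Nonlinear (product y·y')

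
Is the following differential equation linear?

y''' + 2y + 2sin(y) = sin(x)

No. Nonlinear (sin(y) is nonlinear in y)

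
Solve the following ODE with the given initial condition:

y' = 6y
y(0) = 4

General solution: y = Ce^(6x)
Applying IC y(0) = 4:
Particular solution: y = 4e^(6x)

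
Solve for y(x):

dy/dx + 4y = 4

Using integrating factor method:

General solution: y = 1 + Ce^(-4x)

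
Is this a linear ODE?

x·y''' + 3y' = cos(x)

Yes. Linear (y and its derivatives appear to the first power only, no products of y terms)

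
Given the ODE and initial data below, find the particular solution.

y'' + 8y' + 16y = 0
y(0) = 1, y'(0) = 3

General solution: y = (C₁ + C₂x)e^(-4x)
Repeated root r = -4
Applying ICs: C₁ = 1, C₂ = 7
Particular solution: y = (1 + 7x)e^(-4x)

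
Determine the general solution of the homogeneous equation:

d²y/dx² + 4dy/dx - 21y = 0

Characteristic equation: r² + 4r - 21 = 0
Roots: r = 3, -7 (distinct real)
General solution: y = C₁e^(3x) + C₂e^(-7x)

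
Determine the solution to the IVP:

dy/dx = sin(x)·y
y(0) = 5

General solution: y = Ce^(-cos(x))
Applying IC y(0) = 5:
Particular solution: y = 5e^(1-cos(x))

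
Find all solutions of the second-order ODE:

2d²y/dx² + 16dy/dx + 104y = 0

Characteristic equation: 2r² + 16r + 104 = 0
Divide by 2: r² + 8r + 52 = 0
Roots: r = -4 ± 6i (complex conjugates)
General solution: y = e^(-4x)(C₁cos(6x) + C₂sin(6x))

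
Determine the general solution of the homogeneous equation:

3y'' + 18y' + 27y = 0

Characteristic equation: 3r² + 18r + 27 = 0
Divide by 3: r² + 6r + 9 = 0
Factored: (r + 3)² = 0
Repeated root: r = -3
General solution: y = (C₁ + C₂x)e^(-3x)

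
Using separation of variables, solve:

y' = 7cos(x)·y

Separating variables and integrating:
ln|y| = 7sin(x) + C

General solution: y = Ce^(7sin(x))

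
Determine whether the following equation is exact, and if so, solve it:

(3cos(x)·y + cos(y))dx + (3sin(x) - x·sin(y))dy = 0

Verify exactness: ∂M/∂y = ∂N/∂x ✓
Find F(x,y) such that ∂F/∂x = M, ∂F/∂y = N
Solution: 3sin(x)·y + x·cos(y) = C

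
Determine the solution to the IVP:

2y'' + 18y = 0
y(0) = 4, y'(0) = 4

General solution: y = C₁cos(3x) + C₂sin(3x)
Complex roots r = ±3i
Applying ICs: C₁ = 4, C₂ = 4/3
Particular solution: y = 4cos(3x) + (4/3)sin(3x)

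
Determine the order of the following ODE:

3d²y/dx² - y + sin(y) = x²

The order is 2 (highest derivative is of order 2).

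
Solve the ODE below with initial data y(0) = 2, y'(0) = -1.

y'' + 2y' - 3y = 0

General solution: y = C₁e^x + C₂e^(-3x)
Applying ICs: C₁ = 5/4, C₂ = 3/4
Particular solution: y = (5/4)e^x + (3/4)e^(-3x)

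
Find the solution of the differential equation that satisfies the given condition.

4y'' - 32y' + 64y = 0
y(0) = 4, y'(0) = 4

General solution: y = (C₁ + C₂x)e^(4x)
Repeated root r = 4
Applying ICs: C₁ = 4, C₂ = -12
Particular solution: y = (4 - 12x)e^(4x)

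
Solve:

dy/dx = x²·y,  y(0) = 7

General solution: y = Ce^(x³/3)
Applying IC y(0) = 7:
Particular solution: y = 7e^(x³/3)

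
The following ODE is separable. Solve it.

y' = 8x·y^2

Separating variables and integrating:
-1/y = 4x^2 + C

General solution: y^-1 = -4x^2 + C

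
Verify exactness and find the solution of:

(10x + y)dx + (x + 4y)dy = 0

Verify exactness: ∂M/∂y = ∂N/∂x ✓
Find F(x,y) such that ∂F/∂x = M, ∂F/∂y = N
Solution: 5x² + xy + 2y² = C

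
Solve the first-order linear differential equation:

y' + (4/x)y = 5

Using integrating factor method:

General solution: y = x + Cx^(-4)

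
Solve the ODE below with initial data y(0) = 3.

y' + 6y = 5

General solution: y = 5/6 + Ce^(-6x)
Applying y(0) = 3: C = 3 - 5/6 = 13/6
Particular solution: y = 5/6 + (13/6)e^(-6x)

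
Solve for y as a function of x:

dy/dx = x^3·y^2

Separating variables and integrating:
-1/y = x^4/4 + C

General solution: y^-1 = (-1/4)x^4 + C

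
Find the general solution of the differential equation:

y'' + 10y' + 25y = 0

Characteristic equation: r² + 10r + 25 = 0
Factored: (r + 5)² = 0
Repeated root: r = -5
General solution: y = (C₁ + C₂x)e^(-5x)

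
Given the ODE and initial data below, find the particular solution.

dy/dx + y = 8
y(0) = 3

General solution: y = 8 + Ce^(-x)
Applying y(0) = 3: C = 3 - 8 = -5
Particular solution: y = 8 - 5e^(-x)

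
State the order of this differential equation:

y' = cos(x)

The order is 1 (highest derivative is of order 1).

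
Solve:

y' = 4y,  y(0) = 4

General solution: y = Ce^(4x)
Applying IC y(0) = 4:
Particular solution: y = 4e^(4x)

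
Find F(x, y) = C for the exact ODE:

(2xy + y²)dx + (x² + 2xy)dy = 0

Verify exactness: ∂M/∂y = ∂N/∂x ✓
Find F(x,y) such that ∂F/∂x = M, ∂F/∂y = N
Solution: x²y + xy² = C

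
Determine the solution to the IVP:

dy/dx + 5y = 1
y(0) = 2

General solution: y = 1/5 + Ce^(-5x)
Applying y(0) = 2: C = 2 - 1/5 = 9/5
Particular solution: y = 1/5 + (9/5)e^(-5x)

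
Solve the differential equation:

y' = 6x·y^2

Separating variables and integrating:
-1/y = 3x^2 + C

General solution: y^-1 = -3x^2 + C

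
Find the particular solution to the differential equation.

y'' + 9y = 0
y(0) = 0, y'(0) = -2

General solution: y = C₁cos(3x) + C₂sin(3x)
Complex roots r = ±3i
Applying ICs: C₁ = 0, C₂ = -2/3
Particular solution: y = -(2/3)sin(3x)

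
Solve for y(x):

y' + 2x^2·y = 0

Using integrating factor method:

General solution: y = Ce^(-2x^3/3)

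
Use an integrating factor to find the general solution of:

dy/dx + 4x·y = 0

Using integrating factor method:

General solution: y = Ce^(-2x^2)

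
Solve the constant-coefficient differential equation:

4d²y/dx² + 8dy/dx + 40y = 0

Characteristic equation: 4r² + 8r + 40 = 0
Divide by 4: r² + 2r + 10 = 0
Roots: r = -1 ± 3i (complex conjugates)
General solution: y = e^(-x)(C₁cos(3x) + C₂sin(3x))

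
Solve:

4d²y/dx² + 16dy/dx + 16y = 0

Characteristic equation: 4r² + 16r + 16 = 0
Divide by 4: r² + 4r + 4 = 0
Factored: (r + 2)² = 0
Repeated root: r = -2
General solution: y = (C₁ + C₂x)e^(-2x)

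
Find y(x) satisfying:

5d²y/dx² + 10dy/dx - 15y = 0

Characteristic equation: 5r² + 10r - 15 = 0
Divide by 5: r² + 2r - 3 = 0
Roots: r = 1, -3 (distinct real)
General solution: y = C₁e^x + C₂e^(-3x)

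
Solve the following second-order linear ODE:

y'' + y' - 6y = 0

Characteristic equation: r² + r - 6 = 0
Roots: r = 2, -3 (distinct real)
General solution: y = C₁e^(2x) + C₂e^(-3x)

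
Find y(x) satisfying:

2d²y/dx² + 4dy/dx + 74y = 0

Characteristic equation: 2r² + 4r + 74 = 0
Divide by 2: r² + 2r + 37 = 0
Roots: r = -1 ± 6i (complex conjugates)
General solution: y = e^(-x)(C₁cos(6x) + C₂sin(6x))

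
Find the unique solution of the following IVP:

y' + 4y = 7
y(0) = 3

General solution: y = 7/4 + Ce^(-4x)
Applying y(0) = 3: C = 3 - 7/4 = 5/4
Particular solution: y = 7/4 + (5/4)e^(-4x)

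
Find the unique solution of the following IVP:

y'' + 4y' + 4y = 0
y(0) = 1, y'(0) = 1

General solution: y = (C₁ + C₂x)e^(-2x)
Repeated root r = -2
Applying ICs: C₁ = 1, C₂ = 3
Particular solution: y = (1 + 3x)e^(-2x)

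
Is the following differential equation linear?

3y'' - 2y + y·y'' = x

No. Nonlinear (y·y'' term)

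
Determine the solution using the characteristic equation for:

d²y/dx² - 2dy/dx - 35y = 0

Characteristic equation: r² - 2r - 35 = 0
Roots: r = 7, -5 (distinct real)
General solution: y = C₁e^(7x) + C₂e^(-5x)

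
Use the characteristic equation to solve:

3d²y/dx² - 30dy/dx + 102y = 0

Characteristic equation: 3r² - 30r + 102 = 0
Divide by 3: r² - 10r + 34 = 0
Roots: r = 5 ± 3i (complex conjugates)
General solution: y = e^(5x)(C₁cos(3x) + C₂sin(3x))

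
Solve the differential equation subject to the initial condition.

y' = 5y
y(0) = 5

General solution: y = Ce^(5x)
Applying IC y(0) = 5:
Particular solution: y = 5e^(5x)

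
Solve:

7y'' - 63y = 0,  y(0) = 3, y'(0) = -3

General solution: y = C₁e^(3x) + C₂e^(-3x)
Applying ICs: C₁ = 1, C₂ = 2
Particular solution: y = e^(3x) + 2e^(-3x)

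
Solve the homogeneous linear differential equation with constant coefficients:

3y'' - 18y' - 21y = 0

Characteristic equation: 3r² - 18r - 21 = 0
Divide by 3: r² - 6r - 7 = 0
Roots: r = 7, -1 (distinct real)
General solution: y = C₁e^(7x) + C₂e^(-x)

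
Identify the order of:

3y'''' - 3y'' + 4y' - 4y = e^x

The order is 4 (highest derivative is of order 4).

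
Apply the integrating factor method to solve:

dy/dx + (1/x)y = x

Using integrating factor method:

General solution: y = (1/3)x^2 + C/x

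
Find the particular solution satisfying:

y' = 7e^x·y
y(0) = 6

General solution: y = Ce^(7e^x)
Applying IC y(0) = 6:
Particular solution: y = 6e^(7(e^x - 1))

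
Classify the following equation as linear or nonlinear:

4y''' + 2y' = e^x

Linear (y and its derivatives appear to the first power only, no products of y terms)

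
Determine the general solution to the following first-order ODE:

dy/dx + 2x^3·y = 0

Using integrating factor method:

General solution: y = Ce^(-x^4/2)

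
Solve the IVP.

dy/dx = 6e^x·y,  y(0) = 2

General solution: y = Ce^(6e^x)
Applying IC y(0) = 2:
Particular solution: y = 2e^(6(e^x - 1))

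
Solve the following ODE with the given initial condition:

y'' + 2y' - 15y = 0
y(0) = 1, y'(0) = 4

General solution: y = C₁e^(3x) + C₂e^(-5x)
Applying ICs: C₁ = 9/8, C₂ = -1/8
Particular solution: y = (9/8)e^(3x) - (1/8)e^(-5x)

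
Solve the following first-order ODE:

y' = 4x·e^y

Separating variables and integrating:
-e^(-y) = 2x² + C

General solution: y = -ln(C - 2x²)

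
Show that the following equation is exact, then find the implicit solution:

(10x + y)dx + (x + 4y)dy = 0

Verify exactness: ∂M/∂y = ∂N/∂x ✓
Find F(x,y) such that ∂F/∂x = M, ∂F/∂y = N
Solution: 5x² + xy + 2y² = C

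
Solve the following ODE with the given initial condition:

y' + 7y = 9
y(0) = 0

General solution: y = 9/7 + Ce^(-7x)
Applying y(0) = 0: C = 0 - 9/7 = -9/7
Particular solution: y = 9/7 - (9/7)e^(-7x)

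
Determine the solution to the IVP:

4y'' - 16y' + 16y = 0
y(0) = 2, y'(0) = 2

General solution: y = (C₁ + C₂x)e^(2x)
Repeated root r = 2
Applying ICs: C₁ = 2, C₂ = -2
Particular solution: y = (2 - 2x)e^(2x)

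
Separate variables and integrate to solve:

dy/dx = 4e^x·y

Separating variables and integrating:
ln|y| = 4e^x + C

General solution: y = Ce^(4e^x)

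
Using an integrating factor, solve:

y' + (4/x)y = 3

Using integrating factor method:

General solution: y = (3/5)x + Cx^(-4)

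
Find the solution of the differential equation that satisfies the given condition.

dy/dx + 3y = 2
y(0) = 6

General solution: y = 2/3 + Ce^(-3x)
Applying y(0) = 6: C = 6 - 2/3 = 16/3
Particular solution: y = 2/3 + (16/3)e^(-3x)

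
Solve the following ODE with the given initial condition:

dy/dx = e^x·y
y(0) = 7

General solution: y = Ce^(e^x)
Applying IC y(0) = 7:
Particular solution: y = 7e^(e^x - 1)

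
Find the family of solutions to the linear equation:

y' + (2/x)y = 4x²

Using integrating factor method:

General solution: y = (4/5)x^3 + Cx^(-2)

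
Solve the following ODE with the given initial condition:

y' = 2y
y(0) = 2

General solution: y = Ce^(2x)
Applying IC y(0) = 2:
Particular solution: y = 2e^(2x)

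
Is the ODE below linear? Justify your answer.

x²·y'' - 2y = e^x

Yes. Linear (y and its derivatives appear to the first power only, no products of y terms)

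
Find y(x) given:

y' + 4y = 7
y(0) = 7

General solution: y = 7/4 + Ce^(-4x)
Applying y(0) = 7: C = 7 - 7/4 = 21/4
Particular solution: y = 7/4 + (21/4)e^(-4x)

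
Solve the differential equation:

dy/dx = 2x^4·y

Separating variables and integrating:
ln|y| = 2x^5/5 + C

General solution: y = Ce^(2x^5/5)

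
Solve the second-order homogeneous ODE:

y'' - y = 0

Characteristic equation: r² - 1 = 0
Roots: r = 1, -1 (distinct real)
General solution: y = C₁e^x + C₂e^(-x)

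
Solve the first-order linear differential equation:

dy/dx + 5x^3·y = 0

Using integrating factor method:

General solution: y = Ce^(-5x^4/4)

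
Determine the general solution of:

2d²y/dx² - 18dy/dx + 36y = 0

Characteristic equation: 2r² - 18r + 36 = 0
Divide by 2: r² - 9r + 18 = 0
Roots: r = 6, 3 (distinct real)
General solution: y = C₁e^(6x) + C₂e^(3x)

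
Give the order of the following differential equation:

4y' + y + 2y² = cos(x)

The order is 1 (highest derivative is of order 1).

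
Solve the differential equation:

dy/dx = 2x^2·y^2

Separating variables and integrating:
-1/y = 2x^3/3 + C

General solution: y^-1 = (-2/3)x^3 + C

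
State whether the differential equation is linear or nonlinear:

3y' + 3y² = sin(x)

Nonlinear (y² term)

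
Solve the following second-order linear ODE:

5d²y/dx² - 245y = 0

Characteristic equation: 5r² - 245 = 0
Divide by 5: r² - 49 = 0
Roots: r = 7, -7 (distinct real)
General solution: y = C₁e^(7x) + C₂e^(-7x)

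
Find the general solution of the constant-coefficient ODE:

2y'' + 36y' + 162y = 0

Characteristic equation: 2r² + 36r + 162 = 0
Divide by 2: r² + 18r + 81 = 0
Factored: (r + 9)² = 0
Repeated root: r = -9
General solution: y = (C₁ + C₂x)e^(-9x)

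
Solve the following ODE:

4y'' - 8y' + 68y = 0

Characteristic equation: 4r² - 8r + 68 = 0
Divide by 4: r² - 2r + 17 = 0
Roots: r = 1 ± 4i (complex conjugates)
General solution: y = e^x(C₁cos(4x) + C₂sin(4x))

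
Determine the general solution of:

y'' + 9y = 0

Characteristic equation: r² + 9 = 0
Roots: r = ±3i (complex conjugates)
General solution: y = C₁cos(3x) + C₂sin(3x)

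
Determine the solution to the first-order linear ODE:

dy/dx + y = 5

Using integrating factor method:

General solution: y = 5 + Ce^(-x)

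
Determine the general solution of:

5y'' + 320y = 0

Characteristic equation: 5r² + 320 = 0
Divide by 5: r² + 64 = 0
Roots: r = ±8i (complex conjugates)
General solution: y = C₁cos(8x) + C₂sin(8x)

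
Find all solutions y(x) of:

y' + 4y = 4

Using integrating factor method:

General solution: y = 1 + Ce^(-4x)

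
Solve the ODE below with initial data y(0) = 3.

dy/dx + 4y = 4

General solution: y = 1 + Ce^(-4x)
Applying y(0) = 3: C = 3 - 1 = 2
Particular solution: y = 1 + 2e^(-4x)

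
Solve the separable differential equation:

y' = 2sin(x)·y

Separating variables and integrating:
ln|y| = -2cos(x) + C

General solution: y = Ce^(-2cos(x))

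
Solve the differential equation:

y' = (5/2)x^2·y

Separating variables and integrating:
ln|y| = 5x^3/6 + C

General solution: y = Ce^(5x^3/6)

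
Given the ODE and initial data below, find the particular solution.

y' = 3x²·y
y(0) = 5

General solution: y = Ce^(x³)
Applying IC y(0) = 5:
Particular solution: y = 5e^(x³)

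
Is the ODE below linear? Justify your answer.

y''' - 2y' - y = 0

Yes. Linear (y and its derivatives appear to the first power only, no products of y terms)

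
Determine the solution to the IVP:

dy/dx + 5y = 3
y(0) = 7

General solution: y = 3/5 + Ce^(-5x)
Applying y(0) = 7: C = 7 - 3/5 = 32/5
Particular solution: y = 3/5 + (32/5)e^(-5x)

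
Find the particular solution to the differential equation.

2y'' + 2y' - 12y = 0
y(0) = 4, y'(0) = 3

General solution: y = C₁e^(2x) + C₂e^(-3x)
Applying ICs: C₁ = 3, C₂ = 1
Particular solution: y = 3e^(2x) + e^(-3x)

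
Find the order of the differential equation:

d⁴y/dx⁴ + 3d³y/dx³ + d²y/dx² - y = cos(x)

The order is 4 (highest derivative is of order 4).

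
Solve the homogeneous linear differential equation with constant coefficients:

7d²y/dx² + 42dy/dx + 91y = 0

Characteristic equation: 7r² + 42r + 91 = 0
Divide by 7: r² + 6r + 13 = 0
Roots: r = -3 ± 2i (complex conjugates)
General solution: y = e^(-3x)(C₁cos(2x) + C₂sin(2x))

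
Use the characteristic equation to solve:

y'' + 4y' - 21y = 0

Characteristic equation: r² + 4r - 21 = 0
Roots: r = 3, -7 (distinct real)
General solution: y = C₁e^(3x) + C₂e^(-7x)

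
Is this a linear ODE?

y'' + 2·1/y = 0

No. Nonlinear (1/y term)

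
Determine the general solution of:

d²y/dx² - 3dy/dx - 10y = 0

Characteristic equation: r² - 3r - 10 = 0
Roots: r = 5, -2 (distinct real)
General solution: y = C₁e^(5x) + C₂e^(-2x)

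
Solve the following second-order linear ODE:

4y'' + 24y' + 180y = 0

Characteristic equation: 4r² + 24r + 180 = 0
Divide by 4: r² + 6r + 45 = 0
Roots: r = -3 ± 6i (complex conjugates)
General solution: y = e^(-3x)(C₁cos(6x) + C₂sin(6x))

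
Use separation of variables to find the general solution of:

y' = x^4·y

Separating variables and integrating:
ln|y| = x^5/5 + C

General solution: y = Ce^(x^5/5)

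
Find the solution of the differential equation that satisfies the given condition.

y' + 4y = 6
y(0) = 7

General solution: y = 3/2 + Ce^(-4x)
Applying y(0) = 7: C = 7 - 3/2 = 11/2
Particular solution: y = 3/2 + (11/2)e^(-4x)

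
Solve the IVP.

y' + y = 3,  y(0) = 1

General solution: y = 3 + Ce^(-x)
Applying y(0) = 1: C = 1 - 3 = -2
Particular solution: y = 3 - 2e^(-x)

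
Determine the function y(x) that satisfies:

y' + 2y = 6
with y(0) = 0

General solution: y = 3 + Ce^(-2x)
Applying y(0) = 0: C = 0 - 3 = -3
Particular solution: y = 3 - 3e^(-2x)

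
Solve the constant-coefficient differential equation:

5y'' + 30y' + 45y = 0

Characteristic equation: 5r² + 30r + 45 = 0
Divide by 5: r² + 6r + 9 = 0
Factored: (r + 3)² = 0
Repeated root: r = -3
General solution: y = (C₁ + C₂x)e^(-3x)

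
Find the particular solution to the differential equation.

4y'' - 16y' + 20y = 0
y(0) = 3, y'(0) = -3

General solution: y = e^(2x)(C₁cos(x) + C₂sin(x))
Complex roots r = 2 ± i
Applying ICs: C₁ = 3, C₂ = -9
Particular solution: y = e^(2x)(3cos(x) - 9sin(x))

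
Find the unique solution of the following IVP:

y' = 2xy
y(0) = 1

General solution: y = Ce^(x²)
Applying IC y(0) = 1:
Particular solution: y = e^(x²)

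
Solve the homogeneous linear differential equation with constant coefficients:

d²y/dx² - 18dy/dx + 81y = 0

Characteristic equation: r² - 18r + 81 = 0
Factored: (r - 9)² = 0
Repeated root: r = 9
General solution: y = (C₁ + C₂x)e^(9x)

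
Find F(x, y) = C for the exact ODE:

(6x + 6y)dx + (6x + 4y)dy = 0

Verify exactness: ∂M/∂y = ∂N/∂x ✓
Find F(x,y) such that ∂F/∂x = M, ∂F/∂y = N
Solution: 3x² + 6xy + 2y² = C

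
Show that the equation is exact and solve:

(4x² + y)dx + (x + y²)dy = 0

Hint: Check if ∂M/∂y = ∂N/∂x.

Verify exactness: ∂M/∂y = ∂N/∂x ✓
Find F(x,y) such that ∂F/∂x = M, ∂F/∂y = N
Solution: 4x³/3 + xy + y³/3 = C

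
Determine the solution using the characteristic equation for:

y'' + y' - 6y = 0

Characteristic equation: r² + r - 6 = 0
Roots: r = 2, -3 (distinct real)
General solution: y = C₁e^(2x) + C₂e^(-3x)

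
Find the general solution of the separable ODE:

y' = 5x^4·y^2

Separating variables and integrating:
-1/y = x^5 + C

General solution: y^-1 = -x^5 + C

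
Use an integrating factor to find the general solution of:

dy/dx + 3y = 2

Using integrating factor method:

General solution: y = 2/3 + Ce^(-3x)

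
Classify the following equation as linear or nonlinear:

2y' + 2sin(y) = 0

Nonlinear (sin(y) is nonlinear in y)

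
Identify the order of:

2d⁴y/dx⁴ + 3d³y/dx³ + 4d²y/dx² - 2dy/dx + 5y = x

The order is 4 (highest derivative is of order 4).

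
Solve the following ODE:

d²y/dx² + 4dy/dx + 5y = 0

Characteristic equation: r² + 4r + 5 = 0
Roots: r = -2 ± i (complex conjugates)
General solution: y = e^(-2x)(C₁cos(x) + C₂sin(x))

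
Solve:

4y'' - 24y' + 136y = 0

Characteristic equation: 4r² - 24r + 136 = 0
Divide by 4: r² - 6r + 34 = 0
Roots: r = 3 ± 5i (complex conjugates)
General solution: y = e^(3x)(C₁cos(5x) + C₂sin(5x))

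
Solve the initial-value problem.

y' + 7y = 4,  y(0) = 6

General solution: y = 4/7 + Ce^(-7x)
Applying y(0) = 6: C = 6 - 4/7 = 38/7
Particular solution: y = 4/7 + (38/7)e^(-7x)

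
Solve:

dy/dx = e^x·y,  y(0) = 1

General solution: y = Ce^(e^x)
Applying IC y(0) = 1:
Particular solution: y = e^(e^x - 1)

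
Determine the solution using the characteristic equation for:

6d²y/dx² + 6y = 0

Characteristic equation: 6r² + 6 = 0
Divide by 6: r² + 1 = 0
Roots: r = ±i (complex conjugates)
General solution: y = C₁cos(x) + C₂sin(x)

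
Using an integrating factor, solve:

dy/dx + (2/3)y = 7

Using integrating factor method:

General solution: y = 21/2 + Ce^(-2x/3)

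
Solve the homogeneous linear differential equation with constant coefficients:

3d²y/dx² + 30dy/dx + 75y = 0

Characteristic equation: 3r² + 30r + 75 = 0
Divide by 3: r² + 10r + 25 = 0
Factored: (r + 5)² = 0
Repeated root: r = -5
General solution: y = (C₁ + C₂x)e^(-5x)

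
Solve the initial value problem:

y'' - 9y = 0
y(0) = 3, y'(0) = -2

General solution: y = C₁e^(3x) + C₂e^(-3x)
Applying ICs: C₁ = 7/6, C₂ = 11/6
Particular solution: y = (7/6)e^(3x) + (11/6)e^(-3x)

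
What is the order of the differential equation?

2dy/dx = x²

The order is 1 (highest derivative is of order 1).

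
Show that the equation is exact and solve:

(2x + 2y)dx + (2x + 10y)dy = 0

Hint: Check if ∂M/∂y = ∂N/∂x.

Verify exactness: ∂M/∂y = ∂N/∂x ✓
Find F(x,y) such that ∂F/∂x = M, ∂F/∂y = N
Solution: x² + 2xy + 5y² = C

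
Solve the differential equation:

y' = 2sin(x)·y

Separating variables and integrating:
ln|y| = -2cos(x) + C

General solution: y = Ce^(-2cos(x))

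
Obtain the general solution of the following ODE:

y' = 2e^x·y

Separating variables and integrating:
ln|y| = 2e^x + C

General solution: y = Ce^(2e^x)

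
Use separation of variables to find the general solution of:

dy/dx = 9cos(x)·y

Separating variables and integrating:
ln|y| = 9sin(x) + C

General solution: y = Ce^(9sin(x))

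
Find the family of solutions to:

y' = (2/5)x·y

Separating variables and integrating:
ln|y| = x^2/5 + C

General solution: y = Ce^(x^2/5)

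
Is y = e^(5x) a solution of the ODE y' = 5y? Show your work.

Verification:
y = e^(5x)
y' = 5e^(5x)
5y = 5e^(5x)
y' = 5y ✓

Yes, it is a solution.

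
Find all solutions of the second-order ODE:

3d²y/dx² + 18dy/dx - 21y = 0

Characteristic equation: 3r² + 18r - 21 = 0
Divide by 3: r² + 6r - 7 = 0
Roots: r = 1, -7 (distinct real)
General solution: y = C₁e^x + C₂e^(-7x)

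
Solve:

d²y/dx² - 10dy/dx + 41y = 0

Characteristic equation: r² - 10r + 41 = 0
Roots: r = 5 ± 4i (complex conjugates)
General solution: y = e^(5x)(C₁cos(4x) + C₂sin(4x))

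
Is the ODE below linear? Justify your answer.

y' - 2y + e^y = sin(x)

No. Nonlinear (e^y is nonlinear in y)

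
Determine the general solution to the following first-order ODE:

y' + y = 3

Using integrating factor method:

General solution: y = 3 + Ce^(-x)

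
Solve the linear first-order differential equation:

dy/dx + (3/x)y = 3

Using integrating factor method:

General solution: y = (3/4)x + Cx^(-3)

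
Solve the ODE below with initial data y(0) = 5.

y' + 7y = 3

General solution: y = 3/7 + Ce^(-7x)
Applying y(0) = 5: C = 5 - 3/7 = 32/7
Particular solution: y = 3/7 + (32/7)e^(-7x)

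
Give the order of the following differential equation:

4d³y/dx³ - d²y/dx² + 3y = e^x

The order is 3 (highest derivative is of order 3).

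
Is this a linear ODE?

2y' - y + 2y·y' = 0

No. Nonlinear (product y·y')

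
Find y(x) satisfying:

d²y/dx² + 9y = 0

Characteristic equation: r² + 9 = 0
Roots: r = ±3i (complex conjugates)
General solution: y = C₁cos(3x) + C₂sin(3x)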